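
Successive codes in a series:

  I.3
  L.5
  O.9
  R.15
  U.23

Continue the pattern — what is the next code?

Letter — letters move forward 3 places in the alphabet: I, L, O, R, U → X.
Second component: differences are 2, 4, 6, … (increasing by 2 each time), so 3, 5, 9, 15, 23 → 33.
Combining the parts gives X.33.

X.33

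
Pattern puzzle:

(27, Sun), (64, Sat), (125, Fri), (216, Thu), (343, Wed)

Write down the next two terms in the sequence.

(512, Tue), (729, Mon)

For the first part, perfect cubes: 3³, 4³, 5³, …: 27, 64, 125, 216, 343 → 512 → 729.
Day: runs backward through the weekdays Mon→Sun, so Sun, Sat, Fri, Thu, Wed → Tue → Mon.
So the next two terms are (512, Tue) and (729, Mon).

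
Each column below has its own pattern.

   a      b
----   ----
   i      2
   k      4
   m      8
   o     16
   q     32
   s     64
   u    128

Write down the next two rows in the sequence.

Column a — letters move forward 2 places in the alphabet: i, k, m, o, q, s, u → w → y.
Column b — ×2 each step: 2, 4, 8, 16, 32, 64, 128 → 256 → 512.
Putting the parts together: w  256 and then y  512.

w  256; y  512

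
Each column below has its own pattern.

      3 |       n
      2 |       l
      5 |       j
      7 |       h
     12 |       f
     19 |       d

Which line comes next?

First component: each term is the sum of the two before it; 3, 2, 5, 7, 12, 19 → 31.
Letter — letters move back 2 places in the alphabet: n, l, j, h, f, d → b.
So the next line is 31  b.

31  b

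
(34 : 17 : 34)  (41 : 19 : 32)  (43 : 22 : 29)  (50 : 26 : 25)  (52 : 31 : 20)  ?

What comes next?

First value: alternating steps +7, +2, +7, +2, …, so 34, 41, 43, 50, 52 → 59.
Second value: differences are 2, 3, 4, … (increasing by 1 each time), so 17, 19, 22, 26, 31 → 37.
Third value: together with the second value always sums to 51; 34, 32, 29, 25, 20 → 14.
Combining the parts gives (59 : 37 : 14).

(59 : 37 : 14)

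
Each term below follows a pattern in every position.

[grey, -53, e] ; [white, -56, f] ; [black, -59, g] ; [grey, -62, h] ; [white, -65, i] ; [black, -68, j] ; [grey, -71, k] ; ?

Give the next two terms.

[white, -74, l], [black, -77, m]

For the shade, repeats grey → white → black: grey, white, black, grey, white, black, grey → white → black.
Second component — −3 each step: -53, -56, -59, -62, -65, -68, -71 → -74 → -77.
Letter: letters move forward 1 place in the alphabet, so e, f, g, h, i, j, k → l → m.
Putting the parts together: [white, -74, l] and then [black, -77, m].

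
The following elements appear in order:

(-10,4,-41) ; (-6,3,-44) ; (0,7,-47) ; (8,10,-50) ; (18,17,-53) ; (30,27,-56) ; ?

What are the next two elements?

For the first slot, differences are 4, 6, 8, … (increasing by 2 each time): -10, -6, 0, 8, 18, 30 → 44 → 60.
Second slot — each term is the sum of the two before it: 4, 3, 7, 10, 17, 27 → 44 → 71.
For the third slot, −3 each step: -41, -44, -47, -50, -53, -56 → -59 → -62.
So the next two elements are (44,44,-59) and (60,71,-62).

(44,44,-59), (60,71,-62)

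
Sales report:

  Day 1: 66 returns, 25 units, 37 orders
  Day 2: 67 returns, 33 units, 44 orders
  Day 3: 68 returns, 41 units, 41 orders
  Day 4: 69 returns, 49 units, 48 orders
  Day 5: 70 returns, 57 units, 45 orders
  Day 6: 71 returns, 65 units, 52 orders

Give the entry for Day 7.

Returns: +1 each step, so 66, 67, 68, 69, 70, 71 → 72.
Units goes 25, 33, 41, 49, 57, 65 → 73 (+8 each step).
For the orders, alternating steps +7, −3, +7, −3, …: 37, 44, 41, 48, 45, 52 → 49.
So the next row is 72 returns, 73 units, 49 orders.

72 returns, 73 units, 49 orders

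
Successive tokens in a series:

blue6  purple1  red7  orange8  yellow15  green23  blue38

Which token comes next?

Colour goes blue, purple, red, orange, yellow, green, blue → purple (repeats blue → purple → red → orange → yellow → green).
Second component: each term is the sum of the two before it, so 6, 1, 7, 8, 15, 23, 38 → 61.
Combining the parts gives purple61.

purple61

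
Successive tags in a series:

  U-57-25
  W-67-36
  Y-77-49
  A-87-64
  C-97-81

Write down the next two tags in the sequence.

E-107-100, G-117-121

Letter: letters move forward 2 places in the alphabet, wrapping Z→A; U, W, Y, A, C → E → G.
For the second component, +10 each step: 57, 67, 77, 87, 97 → 107 → 117.
Third component: 25, 36, 49, 64, 81 → 100 → 121 (perfect squares: 5², 6², 7², …).
So the next two tags are E-107-100 and G-117-121.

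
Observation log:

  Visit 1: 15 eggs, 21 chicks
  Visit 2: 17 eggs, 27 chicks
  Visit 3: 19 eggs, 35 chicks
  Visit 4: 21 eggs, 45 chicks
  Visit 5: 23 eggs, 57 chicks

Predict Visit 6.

Eggs goes 15, 17, 19, 21, 23 → 25 (+2 each step).
Chicks: differences are 6, 8, 10, … (increasing by 2 each time); 21, 27, 35, 45, 57 → 71.
Putting it together: 25 eggs, 71 chicks.

25 eggs, 71 chicks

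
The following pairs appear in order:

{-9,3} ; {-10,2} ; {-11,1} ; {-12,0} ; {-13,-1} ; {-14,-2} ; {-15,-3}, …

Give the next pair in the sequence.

First slot: -9, -10, -11, -12, -13, -14, -15 → -16 (−1 each step).
Second slot: always 12 more than the first slot, so 3, 2, 1, 0, -1, -2, -3 → -4.
Putting it together: {-16,-4}.

{-16,-4}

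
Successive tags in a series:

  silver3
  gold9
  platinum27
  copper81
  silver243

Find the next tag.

For the metal, repeats silver → gold → platinum → copper: silver, gold, platinum, copper, silver → gold.
Second component — ×3 each step: 3, 9, 27, 81, 243 → 729.
So the next tag is gold729.

gold729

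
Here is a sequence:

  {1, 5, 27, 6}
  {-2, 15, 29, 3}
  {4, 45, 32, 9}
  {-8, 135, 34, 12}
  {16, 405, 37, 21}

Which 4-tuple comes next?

First part: 1, -2, 4, -8, 16 → -32 (×(-2) each step).
Second part: ×3 each step; 5, 15, 45, 135, 405 → 1215.
Third part goes 27, 29, 32, 34, 37 → 39 (alternating steps +2, +3, +2, +3, …).
Fourth part: each term is the sum of the two before it; 6, 3, 9, 12, 21 → 33.
Putting it together: {-32, 1215, 39, 33}.

{-32, 1215, 39, 33}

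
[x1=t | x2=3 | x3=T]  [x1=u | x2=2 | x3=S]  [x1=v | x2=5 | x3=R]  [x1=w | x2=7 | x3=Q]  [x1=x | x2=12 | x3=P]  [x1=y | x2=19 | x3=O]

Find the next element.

[x1=z | x2=31 | x3=N]

X1: letters move forward 1 place in the alphabet, so t, u, v, w, x, y → z.
X2: 3, 2, 5, 7, 12, 19 → 31 (each term is the sum of the two before it).
X3: letters move back 1 place in the alphabet; T, S, R, Q, P, O → N.
So the next element is [x1=z | x2=31 | x3=N].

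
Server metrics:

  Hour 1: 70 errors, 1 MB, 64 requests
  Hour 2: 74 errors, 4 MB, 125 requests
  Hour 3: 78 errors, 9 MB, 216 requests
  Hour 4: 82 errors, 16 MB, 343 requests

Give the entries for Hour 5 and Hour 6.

86 errors, 25 MB, 512 requests; 90 errors, 36 MB, 729 requests

Errors goes 70, 74, 78, 82 → 86 → 90 (+4 each step).
For the MB, perfect squares: 1², 2², 3², …: 1, 4, 9, 16 → 25 → 36.
For the requests, perfect cubes: 4³, 5³, 6³, …: 64, 125, 216, 343 → 512 → 729.
Putting the parts together: 86 errors, 25 MB, 512 requests and then 90 errors, 36 MB, 729 requests.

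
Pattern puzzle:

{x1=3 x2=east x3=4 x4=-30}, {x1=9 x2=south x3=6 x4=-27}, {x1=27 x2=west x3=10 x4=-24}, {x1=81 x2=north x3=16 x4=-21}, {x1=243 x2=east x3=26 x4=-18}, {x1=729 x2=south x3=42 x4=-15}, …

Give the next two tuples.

{x1=2187 x2=west x3=68 x4=-12}, {x1=6561 x2=north x3=110 x4=-9}

X1 — ×3 each step: 3, 9, 27, 81, 243, 729 → 2187 → 6561.
X2 goes east, south, west, north, east, south → west → north (repeats east → south → west → north).
X3 goes 4, 6, 10, 16, 26, 42 → 68 → 110 (each term is the sum of the two before it).
For the x4, +3 each step: -30, -27, -24, -21, -18, -15 → -12 → -9.
So the next two tuples are {x1=2187 x2=west x3=68 x4=-12} and {x1=6561 x2=north x3=110 x4=-9}.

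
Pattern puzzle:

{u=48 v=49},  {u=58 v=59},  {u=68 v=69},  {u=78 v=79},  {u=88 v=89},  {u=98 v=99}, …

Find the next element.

{u=108 v=109}

U: +10 each step, so 48, 58, 68, 78, 88, 98 → 108.
For the v, always 1 more than the u: 49, 59, 69, 79, 89, 99 → 109.
So the next element is {u=108 v=109}.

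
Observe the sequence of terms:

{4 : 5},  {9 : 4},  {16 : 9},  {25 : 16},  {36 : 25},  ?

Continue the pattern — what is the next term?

First value — perfect squares: 2², 3², 4², …: 4, 9, 16, 25, 36 → 49.
Second value: always the previous value of the first value; 5, 4, 9, 16, 25 → 36.
Putting it together: {49 : 36}.

{49 : 36}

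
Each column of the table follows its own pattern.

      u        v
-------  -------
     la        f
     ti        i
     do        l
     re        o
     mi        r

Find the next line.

Column u — runs through the solfège scale do→ti: la, ti, do, re, mi → fa.
Column v: f, i, l, o, r → u (letters move forward 3 places in the alphabet).
Putting it together: fa  u.

fa  u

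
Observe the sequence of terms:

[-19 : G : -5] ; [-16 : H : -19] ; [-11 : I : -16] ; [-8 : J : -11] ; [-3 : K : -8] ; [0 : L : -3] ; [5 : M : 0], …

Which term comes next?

First coordinate: alternating steps +3, +5, +3, +5, …, so -19, -16, -11, -8, -3, 0, 5 → 8.
Letter: G, H, I, J, K, L, M → N (letters move forward 1 place in the alphabet).
Third coordinate: always the previous value of the first coordinate, so -5, -19, -16, -11, -8, -3, 0 → 5.
Combining the parts gives [8 : N : 5].

[8 : N : 5]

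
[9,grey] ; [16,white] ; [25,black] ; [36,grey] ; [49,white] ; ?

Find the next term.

First component: perfect squares: 3², 4², 5², …; 9, 16, 25, 36, 49 → 64.
Shade: repeats grey → white → black, so grey, white, black, grey, white → black.
Putting it together: [64,black].

[64,black]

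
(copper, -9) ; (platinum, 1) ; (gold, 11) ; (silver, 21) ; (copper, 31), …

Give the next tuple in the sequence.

For the metal, repeats copper → platinum → gold → silver: copper, platinum, gold, silver, copper → platinum.
Second entry: +10 each step; -9, 1, 11, 21, 31 → 41.
Putting it together: (platinum, 41).

(platinum, 41)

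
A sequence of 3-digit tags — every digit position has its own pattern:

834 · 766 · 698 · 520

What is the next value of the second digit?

5

For the second digit, +3 each step, mod 10: 3, 6, 9, 2 → 5.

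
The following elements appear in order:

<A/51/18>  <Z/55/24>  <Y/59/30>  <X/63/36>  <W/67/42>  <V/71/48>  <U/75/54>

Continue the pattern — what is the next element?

Letter goes A, Z, Y, X, W, V, U → T (letters move back 1 place in the alphabet, wrapping A→Z).
For the second coordinate, +4 each step: 51, 55, 59, 63, 67, 71, 75 → 79.
Third coordinate goes 18, 24, 30, 36, 42, 48, 54 → 60 (+6 each step).
Putting it together: <T/79/60>.

<T/79/60>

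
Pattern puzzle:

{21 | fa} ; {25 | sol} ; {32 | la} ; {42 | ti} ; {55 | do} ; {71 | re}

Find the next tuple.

{90 | mi}

For the first entry, differences are 4, 7, 10, … (increasing by 3 each time): 21, 25, 32, 42, 55, 71 → 90.
Note: fa, sol, la, ti, do, re → mi (runs through the solfège scale do→ti).
Putting it together: {90 | mi}.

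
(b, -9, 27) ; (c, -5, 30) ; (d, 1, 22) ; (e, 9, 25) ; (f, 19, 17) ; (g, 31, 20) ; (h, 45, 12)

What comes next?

For the letter, letters move forward 1 place in the alphabet: b, c, d, e, f, g, h → i.
Second coordinate goes -9, -5, 1, 9, 19, 31, 45 → 61 (differences are 4, 6, 8, … (increasing by 2 each time)).
Third coordinate: 27, 30, 22, 25, 17, 20, 12 → 15 (alternating steps +3, −8, +3, −8, …).
Putting it together: (i, 61, 15).

(i, 61, 15)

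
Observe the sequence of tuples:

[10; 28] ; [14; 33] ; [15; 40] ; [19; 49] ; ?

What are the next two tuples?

First value: alternating steps +4, +1, +4, +1, …; 10, 14, 15, 19 → 20 → 24.
Second value: differences are 5, 7, 9, … (increasing by 2 each time); 28, 33, 40, 49 → 60 → 73.
So the next two tuples are [20; 60] and [24; 73].

[20; 60], [24; 73]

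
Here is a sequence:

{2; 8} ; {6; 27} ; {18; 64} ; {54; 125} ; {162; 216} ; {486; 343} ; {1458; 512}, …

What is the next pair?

{4374; 729}

First coordinate: 2, 6, 18, 54, 162, 486, 1458 → 4374 (×3 each step).
Second coordinate goes 8, 27, 64, 125, 216, 343, 512 → 729 (perfect cubes: 2³, 3³, 4³, …).
So the next pair is {4374; 729}.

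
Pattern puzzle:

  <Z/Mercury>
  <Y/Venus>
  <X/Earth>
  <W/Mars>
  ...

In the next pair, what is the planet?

Letter: Z, Y, X, W → V (letters move back 1 place in the alphabet).
For the planet, runs through the planets Mercury→Neptune: Mercury, Venus, Earth, Mars → Jupiter.

Jupiter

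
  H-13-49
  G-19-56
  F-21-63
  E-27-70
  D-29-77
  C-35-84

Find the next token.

B-37-91

Letter: letters move back 1 place in the alphabet, so H, G, F, E, D, C → B.
Second component goes 13, 19, 21, 27, 29, 35 → 37 (alternating steps +6, +2, +6, +2, …).
Third component: 49, 56, 63, 70, 77, 84 → 91 (+7 each step).
So the next token is B-37-91.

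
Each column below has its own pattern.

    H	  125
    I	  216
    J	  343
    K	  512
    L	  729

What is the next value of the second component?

1000

Letter: letters move forward 1 place in the alphabet; H, I, J, K, L → M.
Second component goes 125, 216, 343, 512, 729 → 1000 (perfect cubes: 5³, 6³, 7³, …).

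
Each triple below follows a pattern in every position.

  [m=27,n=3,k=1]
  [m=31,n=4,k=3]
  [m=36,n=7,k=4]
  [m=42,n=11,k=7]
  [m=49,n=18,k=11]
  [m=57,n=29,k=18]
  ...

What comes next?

M goes 27, 31, 36, 42, 49, 57 → 66 (differences are 4, 5, 6, … (increasing by 1 each time)).
N goes 3, 4, 7, 11, 18, 29 → 47 (each term is the sum of the two before it).
K: each term is the sum of the two before it; 1, 3, 4, 7, 11, 18 → 29.
Combining the parts gives [m=66,n=47,k=29].

[m=66,n=47,k=29]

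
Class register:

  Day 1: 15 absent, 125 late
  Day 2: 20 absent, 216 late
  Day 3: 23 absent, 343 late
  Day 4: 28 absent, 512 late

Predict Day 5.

Absent: alternating steps +5, +3, +5, +3, …; 15, 20, 23, 28 → 31.
Late: perfect cubes: 5³, 6³, 7³, …; 125, 216, 343, 512 → 729.
Combining the parts gives 31 absent, 729 late.

31 absent, 729 late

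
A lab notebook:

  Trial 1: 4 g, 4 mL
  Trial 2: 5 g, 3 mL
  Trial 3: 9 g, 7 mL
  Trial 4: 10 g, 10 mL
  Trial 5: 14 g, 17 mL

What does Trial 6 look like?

For the g, alternating steps +1, +4, +1, +4, …: 4, 5, 9, 10, 14 → 15.
For the mL, each term is the sum of the two before it: 4, 3, 7, 10, 17 → 27.
So the next record is 15 g, 27 mL.

15 g, 27 mL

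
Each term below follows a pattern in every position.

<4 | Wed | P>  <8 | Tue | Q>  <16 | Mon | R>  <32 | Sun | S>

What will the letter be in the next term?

Letter — letters move forward 1 place in the alphabet: P, Q, R, S → T.

T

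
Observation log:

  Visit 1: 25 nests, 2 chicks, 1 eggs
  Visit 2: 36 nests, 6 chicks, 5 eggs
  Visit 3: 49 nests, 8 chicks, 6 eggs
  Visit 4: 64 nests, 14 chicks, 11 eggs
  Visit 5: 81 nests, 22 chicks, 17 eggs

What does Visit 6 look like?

Nests: perfect squares: 5², 6², 7², …; 25, 36, 49, 64, 81 → 100.
For the chicks, each term is the sum of the two before it: 2, 6, 8, 14, 22 → 36.
Eggs goes 1, 5, 6, 11, 17 → 28 (each term is the sum of the two before it).
So the next row is 100 nests, 36 chicks, 28 eggs.

100 nests, 36 chicks, 28 eggs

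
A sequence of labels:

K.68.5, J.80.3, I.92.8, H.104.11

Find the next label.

G.116.19

Letter: letters move back 1 place in the alphabet, so K, J, I, H → G.
Second component — +12 each step: 68, 80, 92, 104 → 116.
Third component: each term is the sum of the two before it, so 5, 3, 8, 11 → 19.
Combining the parts gives G.116.19.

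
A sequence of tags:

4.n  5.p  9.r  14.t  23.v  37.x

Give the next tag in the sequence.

For the first component, each term is the sum of the two before it: 4, 5, 9, 14, 23, 37 → 60.
Letter: letters move forward 2 places in the alphabet; n, p, r, t, v, x → z.
So the next tag is 60.z.

60.z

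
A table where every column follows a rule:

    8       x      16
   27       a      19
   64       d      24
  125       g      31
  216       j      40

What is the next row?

343  m  51

First component: 8, 27, 64, 125, 216 → 343 (perfect cubes: 2³, 3³, 4³, …).
Letter goes x, a, d, g, j → m (letters move forward 3 places in the alphabet, wrapping Z→A).
Third component goes 16, 19, 24, 31, 40 → 51 (differences are 3, 5, 7, … (increasing by 2 each time)).
Putting it together: 343  m  51.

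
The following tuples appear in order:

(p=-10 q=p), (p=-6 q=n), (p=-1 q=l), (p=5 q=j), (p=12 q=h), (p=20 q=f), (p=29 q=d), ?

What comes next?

P: -10, -6, -1, 5, 12, 20, 29 → 39 (differences are 4, 5, 6, … (increasing by 1 each time)).
For the q, letters move back 2 places in the alphabet: p, n, l, j, h, f, d → b.
Putting it together: (p=39 q=b).

(p=39 q=b)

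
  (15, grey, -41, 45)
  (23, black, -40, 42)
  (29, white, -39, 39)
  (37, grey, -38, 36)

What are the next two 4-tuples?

(43, black, -37, 33), (51, white, -36, 30)

First component: alternating steps +8, +6, +8, +6, …, so 15, 23, 29, 37 → 43 → 51.
Shade: repeats grey → black → white, so grey, black, white, grey → black → white.
Third component goes -41, -40, -39, -38 → -37 → -36 (+1 each step).
Fourth component — −3 each step: 45, 42, 39, 36 → 33 → 30.
Putting the parts together: (43, black, -37, 33) and then (51, white, -36, 30).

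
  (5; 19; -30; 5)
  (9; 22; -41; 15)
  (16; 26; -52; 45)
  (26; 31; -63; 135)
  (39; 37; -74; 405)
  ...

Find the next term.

(55; 44; -85; 1215)

For the first coordinate, differences are 4, 7, 10, … (increasing by 3 each time): 5, 9, 16, 26, 39 → 55.
Second coordinate: differences are 3, 4, 5, … (increasing by 1 each time), so 19, 22, 26, 31, 37 → 44.
Third coordinate — −11 each step: -30, -41, -52, -63, -74 → -85.
Fourth coordinate: ×3 each step, so 5, 15, 45, 135, 405 → 1215.
So the next term is (55; 44; -85; 1215).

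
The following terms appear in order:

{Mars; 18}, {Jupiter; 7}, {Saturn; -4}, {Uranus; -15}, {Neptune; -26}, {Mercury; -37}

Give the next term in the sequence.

{Venus; -48}

Planet goes Mars, Jupiter, Saturn, Uranus, Neptune, Mercury → Venus (runs through the planets Mercury→Neptune).
For the second slot, −11 each step: 18, 7, -4, -15, -26, -37 → -48.
Combining the parts gives {Venus; -48}.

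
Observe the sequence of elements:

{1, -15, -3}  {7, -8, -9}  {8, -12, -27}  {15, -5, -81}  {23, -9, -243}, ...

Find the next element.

{38, -2, -729}

First component: 1, 7, 8, 15, 23 → 38 (each term is the sum of the two before it).
Second component: alternating steps +7, −4, +7, −4, …, so -15, -8, -12, -5, -9 → -2.
Third component goes -3, -9, -27, -81, -243 → -729 (×3 each step).
Combining the parts gives {38, -2, -729}.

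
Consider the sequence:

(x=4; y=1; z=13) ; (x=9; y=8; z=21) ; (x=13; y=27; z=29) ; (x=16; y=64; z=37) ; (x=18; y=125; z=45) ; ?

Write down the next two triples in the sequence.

(x=19; y=216; z=53), (x=19; y=343; z=61)

X goes 4, 9, 13, 16, 18 → 19 → 19 (differences are 5, 4, 3, … (decreasing by 1 each time)).
Y: 1, 8, 27, 64, 125 → 216 → 343 (perfect cubes: 1³, 2³, 3³, …).
Z goes 13, 21, 29, 37, 45 → 53 → 61 (+8 each step).
So the next two triples are (x=19; y=216; z=53) and (x=19; y=343; z=61).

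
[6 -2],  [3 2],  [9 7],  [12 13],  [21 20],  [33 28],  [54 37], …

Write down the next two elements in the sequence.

[87 47], [141 58]

First entry — each term is the sum of the two before it: 6, 3, 9, 12, 21, 33, 54 → 87 → 141.
Second entry goes -2, 2, 7, 13, 20, 28, 37 → 47 → 58 (differences are 4, 5, 6, … (increasing by 1 each time)).
So the next two elements are [87 47] and [141 58].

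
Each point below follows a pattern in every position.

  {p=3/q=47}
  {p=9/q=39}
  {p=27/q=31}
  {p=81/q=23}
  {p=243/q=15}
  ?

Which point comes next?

P goes 3, 9, 27, 81, 243 → 729 (×3 each step).
Q — −8 each step: 47, 39, 31, 23, 15 → 7.
So the next point is {p=729/q=7}.

{p=729/q=7}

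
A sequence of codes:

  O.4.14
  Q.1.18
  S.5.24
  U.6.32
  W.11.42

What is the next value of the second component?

17

Second component — each term is the sum of the two before it: 4, 1, 5, 6, 11 → 17.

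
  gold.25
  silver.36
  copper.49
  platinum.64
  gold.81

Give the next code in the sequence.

silver.100

Metal: repeats gold → silver → copper → platinum, so gold, silver, copper, platinum, gold → silver.
Second component: 25, 36, 49, 64, 81 → 100 (perfect squares: 5², 6², 7², …).
So the next code is silver.100.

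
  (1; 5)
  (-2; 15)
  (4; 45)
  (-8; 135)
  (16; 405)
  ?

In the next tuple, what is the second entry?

1215

Second entry: ×3 each step; 5, 15, 45, 135, 405 → 1215.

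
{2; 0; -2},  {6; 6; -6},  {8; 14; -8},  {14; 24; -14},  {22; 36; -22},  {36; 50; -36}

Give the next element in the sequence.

First part: each term is the sum of the two before it, so 2, 6, 8, 14, 22, 36 → 58.
Second part goes 0, 6, 14, 24, 36, 50 → 66 (differences are 6, 8, 10, … (increasing by 2 each time)).
Third part — always the negative of the first part: -2, -6, -8, -14, -22, -36 → -58.
Putting it together: {58; 66; -58}.

{58; 66; -58}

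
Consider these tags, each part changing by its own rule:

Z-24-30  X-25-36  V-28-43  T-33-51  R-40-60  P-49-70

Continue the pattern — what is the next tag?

N-60-81

Letter: letters move back 2 places in the alphabet, so Z, X, V, T, R, P → N.
Second component: 24, 25, 28, 33, 40, 49 → 60 (differences are 1, 3, 5, … (increasing by 2 each time)).
Third component — differences are 6, 7, 8, … (increasing by 1 each time): 30, 36, 43, 51, 60, 70 → 81.
Putting it together: N-60-81.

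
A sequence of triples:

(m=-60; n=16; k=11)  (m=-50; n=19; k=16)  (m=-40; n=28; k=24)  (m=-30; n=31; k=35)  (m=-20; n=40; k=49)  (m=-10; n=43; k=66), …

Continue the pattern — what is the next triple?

For the m, +10 each step: -60, -50, -40, -30, -20, -10 → 0.
N — alternating steps +3, +9, +3, +9, …: 16, 19, 28, 31, 40, 43 → 52.
K goes 11, 16, 24, 35, 49, 66 → 86 (differences are 5, 8, 11, … (increasing by 3 each time)).
Combining the parts gives (m=0; n=52; k=86).

(m=0; n=52; k=86)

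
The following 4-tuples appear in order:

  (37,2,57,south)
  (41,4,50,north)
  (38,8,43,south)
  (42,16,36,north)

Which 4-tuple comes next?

First value: 37, 41, 38, 42 → 39 (alternating steps +4, −3, +4, −3, …).
Second value: ×2 each step; 2, 4, 8, 16 → 32.
Third value: 57, 50, 43, 36 → 29 (−7 each step).
Direction — alternates south ↔ north: south, north, south, north → south.
Putting it together: (39,32,29,south).

(39,32,29,south)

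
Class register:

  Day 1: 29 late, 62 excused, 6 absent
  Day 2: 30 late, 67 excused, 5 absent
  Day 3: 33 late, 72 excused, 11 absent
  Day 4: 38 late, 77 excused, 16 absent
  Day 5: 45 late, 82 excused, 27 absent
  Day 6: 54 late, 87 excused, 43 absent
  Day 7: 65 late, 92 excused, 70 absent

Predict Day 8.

78 late, 97 excused, 113 absent

Late — differences are 1, 3, 5, … (increasing by 2 each time): 29, 30, 33, 38, 45, 54, 65 → 78.
Excused: +5 each step; 62, 67, 72, 77, 82, 87, 92 → 97.
Absent: 6, 5, 11, 16, 27, 43, 70 → 113 (each term is the sum of the two before it).
So the next row is 78 late, 97 excused, 113 absent.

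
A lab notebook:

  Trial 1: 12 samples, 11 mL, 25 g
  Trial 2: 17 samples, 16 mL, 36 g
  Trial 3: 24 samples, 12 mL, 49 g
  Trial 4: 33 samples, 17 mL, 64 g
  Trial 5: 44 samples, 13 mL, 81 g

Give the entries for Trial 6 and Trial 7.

For the samples, differences are 5, 7, 9, … (increasing by 2 each time): 12, 17, 24, 33, 44 → 57 → 72.
ML: alternating steps +5, −4, +5, −4, …; 11, 16, 12, 17, 13 → 18 → 14.
G — perfect squares: 5², 6², 7², …: 25, 36, 49, 64, 81 → 100 → 121.
Putting the parts together: 57 samples, 18 mL, 100 g and then 72 samples, 14 mL, 121 g.

57 samples, 18 mL, 100 g; 72 samples, 14 mL, 121 g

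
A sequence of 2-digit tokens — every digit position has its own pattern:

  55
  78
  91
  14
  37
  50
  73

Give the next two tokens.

First digit goes 5, 7, 9, 1, 3, 5, 7 → 9 → 1 (+2 each step, mod 10).
Second digit — +3 each step, mod 10: 5, 8, 1, 4, 7, 0, 3 → 6 → 9.
So the next two tokens are 96 and 19.

96 then 19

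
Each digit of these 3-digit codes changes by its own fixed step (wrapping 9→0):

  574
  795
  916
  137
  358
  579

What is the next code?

790

First digit — +2 each step, mod 10: 5, 7, 9, 1, 3, 5 → 7.
Second digit: +2 each step, mod 10, so 7, 9, 1, 3, 5, 7 → 9.
Third digit: +1 each step, mod 10, so 4, 5, 6, 7, 8, 9 → 0.
Putting it together: 790.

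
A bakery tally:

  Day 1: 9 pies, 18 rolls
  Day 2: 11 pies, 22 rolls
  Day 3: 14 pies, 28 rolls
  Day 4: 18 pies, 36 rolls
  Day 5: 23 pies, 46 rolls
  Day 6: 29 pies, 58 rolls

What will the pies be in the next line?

Pies: differences are 2, 3, 4, … (increasing by 1 each time), so 9, 11, 14, 18, 23, 29 → 36.

36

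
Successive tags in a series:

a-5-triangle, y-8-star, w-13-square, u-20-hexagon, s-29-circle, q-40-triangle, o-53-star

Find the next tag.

Letter — letters move back 2 places in the alphabet, wrapping A→Z: a, y, w, u, s, q, o → m.
For the second component, differences are 3, 5, 7, … (increasing by 2 each time): 5, 8, 13, 20, 29, 40, 53 → 68.
Shape goes triangle, star, square, hexagon, circle, triangle, star → square (repeats triangle → star → square → hexagon → circle).
So the next tag is m-68-square.

m-68-square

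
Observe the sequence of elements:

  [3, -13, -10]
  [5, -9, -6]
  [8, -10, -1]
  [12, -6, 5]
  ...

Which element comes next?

First value goes 3, 5, 8, 12 → 17 (differences are 2, 3, 4, … (increasing by 1 each time)).
For the second value, alternating steps +4, −1, +4, −1, …: -13, -9, -10, -6 → -7.
Third value: differences are 4, 5, 6, … (increasing by 1 each time); -10, -6, -1, 5 → 12.
Combining the parts gives [17, -7, 12].

[17, -7, 12]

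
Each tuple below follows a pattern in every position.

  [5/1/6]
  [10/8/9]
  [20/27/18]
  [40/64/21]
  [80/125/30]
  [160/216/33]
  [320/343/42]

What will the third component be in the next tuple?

First component — ×2 each step: 5, 10, 20, 40, 80, 160, 320 → 640.
Second component — perfect cubes: 1³, 2³, 3³, …: 1, 8, 27, 64, 125, 216, 343 → 512.
Third component: alternating steps +3, +9, +3, +9, …, so 6, 9, 18, 21, 30, 33, 42 → 45.

45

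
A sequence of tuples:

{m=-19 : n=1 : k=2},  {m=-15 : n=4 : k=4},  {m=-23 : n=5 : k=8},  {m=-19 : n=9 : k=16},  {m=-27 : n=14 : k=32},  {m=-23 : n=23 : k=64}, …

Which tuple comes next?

{m=-31 : n=37 : k=128}

M: alternating steps +4, −8, +4, −8, …, so -19, -15, -23, -19, -27, -23 → -31.
For the n, each term is the sum of the two before it: 1, 4, 5, 9, 14, 23 → 37.
K goes 2, 4, 8, 16, 32, 64 → 128 (×2 each step).
Combining the parts gives {m=-31 : n=37 : k=128}.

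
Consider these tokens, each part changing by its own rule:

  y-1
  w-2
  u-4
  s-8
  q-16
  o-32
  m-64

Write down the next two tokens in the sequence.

k-128 then i-256

Letter — letters move back 2 places in the alphabet: y, w, u, s, q, o, m → k → i.
Second component — ×2 each step: 1, 2, 4, 8, 16, 32, 64 → 128 → 256.
So the next two tokens are k-128 and i-256.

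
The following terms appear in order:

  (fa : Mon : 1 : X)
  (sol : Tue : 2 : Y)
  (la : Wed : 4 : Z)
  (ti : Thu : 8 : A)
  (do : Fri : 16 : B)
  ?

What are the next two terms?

Note — runs through the solfège scale do→ti: fa, sol, la, ti, do → re → mi.
For the day, runs through the weekdays Mon→Sun: Mon, Tue, Wed, Thu, Fri → Sat → Sun.
Third component — ×2 each step: 1, 2, 4, 8, 16 → 32 → 64.
Letter — letters move forward 1 place in the alphabet, wrapping Z→A: X, Y, Z, A, B → C → D.
Putting the parts together: (re : Sat : 32 : C) and then (mi : Sun : 64 : D).

(re : Sat : 32 : C), (mi : Sun : 64 : D)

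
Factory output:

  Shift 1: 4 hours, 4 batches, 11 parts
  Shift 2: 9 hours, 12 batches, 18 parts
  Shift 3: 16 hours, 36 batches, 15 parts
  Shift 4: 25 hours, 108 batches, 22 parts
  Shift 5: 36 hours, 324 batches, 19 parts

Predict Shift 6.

For the hours, perfect squares: 2², 3², 4², …: 4, 9, 16, 25, 36 → 49.
Batches: ×3 each step; 4, 12, 36, 108, 324 → 972.
Parts: alternating steps +7, −3, +7, −3, …; 11, 18, 15, 22, 19 → 26.
So the next record is 49 hours, 972 batches, 26 parts.

49 hours, 972 batches, 26 parts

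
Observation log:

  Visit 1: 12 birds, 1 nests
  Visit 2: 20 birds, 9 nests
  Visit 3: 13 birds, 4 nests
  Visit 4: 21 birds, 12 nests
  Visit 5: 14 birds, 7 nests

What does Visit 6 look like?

Birds — alternating steps +8, −7, +8, −7, …: 12, 20, 13, 21, 14 → 22.
Nests: 1, 9, 4, 12, 7 → 15 (alternating steps +8, −5, +8, −5, …).
Combining the parts gives 22 birds, 15 nests.

22 birds, 15 nests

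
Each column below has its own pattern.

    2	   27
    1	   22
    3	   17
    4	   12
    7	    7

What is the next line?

11  2

For the first component, each term is the sum of the two before it: 2, 1, 3, 4, 7 → 11.
Second component — −5 each step: 27, 22, 17, 12, 7 → 2.
So the next line is 11  2.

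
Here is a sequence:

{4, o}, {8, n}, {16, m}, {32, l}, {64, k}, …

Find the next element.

For the first part, ×2 each step: 4, 8, 16, 32, 64 → 128.
Letter: letters move back 1 place in the alphabet; o, n, m, l, k → j.
Combining the parts gives {128, j}.

{128, j}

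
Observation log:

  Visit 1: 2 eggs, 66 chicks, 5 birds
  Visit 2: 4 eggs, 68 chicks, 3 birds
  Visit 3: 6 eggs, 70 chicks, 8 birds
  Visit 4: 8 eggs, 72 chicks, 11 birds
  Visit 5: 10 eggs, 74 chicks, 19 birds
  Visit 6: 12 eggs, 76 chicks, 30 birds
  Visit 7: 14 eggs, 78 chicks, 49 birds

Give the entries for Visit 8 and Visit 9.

Eggs — +2 each step: 2, 4, 6, 8, 10, 12, 14 → 16 → 18.
For the chicks, +2 each step: 66, 68, 70, 72, 74, 76, 78 → 80 → 82.
Birds: each term is the sum of the two before it; 5, 3, 8, 11, 19, 30, 49 → 79 → 128.
So the next two lines are 16 eggs, 80 chicks, 79 birds and 18 eggs, 82 chicks, 128 birds.

16 eggs, 80 chicks, 79 birds; 18 eggs, 82 chicks, 128 birds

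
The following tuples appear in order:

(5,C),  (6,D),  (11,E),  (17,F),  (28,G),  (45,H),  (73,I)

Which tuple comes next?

(118,J)

First value: each term is the sum of the two before it, so 5, 6, 11, 17, 28, 45, 73 → 118.
For the letter, letters move forward 1 place in the alphabet: C, D, E, F, G, H, I → J.
So the next tuple is (118,J).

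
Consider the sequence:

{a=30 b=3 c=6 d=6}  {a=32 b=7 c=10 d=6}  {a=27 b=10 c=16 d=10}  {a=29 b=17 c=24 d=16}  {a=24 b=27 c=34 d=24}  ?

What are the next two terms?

A: alternating steps +2, −5, +2, −5, …; 30, 32, 27, 29, 24 → 26 → 21.
B: 3, 7, 10, 17, 27 → 44 → 71 (each term is the sum of the two before it).
C: differences are 4, 6, 8, … (increasing by 2 each time), so 6, 10, 16, 24, 34 → 46 → 60.
D — always the previous value of the c: 6, 6, 10, 16, 24 → 34 → 46.
So the next two terms are {a=26 b=44 c=46 d=34} and {a=21 b=71 c=60 d=46}.

{a=26 b=44 c=46 d=34}, {a=21 b=71 c=60 d=46}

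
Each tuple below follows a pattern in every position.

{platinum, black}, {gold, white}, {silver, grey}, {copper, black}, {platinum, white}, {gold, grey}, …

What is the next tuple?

{silver, black}

Metal — repeats platinum → gold → silver → copper: platinum, gold, silver, copper, platinum, gold → silver.
Shade: black, white, grey, black, white, grey → black (repeats black → white → grey).
Putting it together: {silver, black}.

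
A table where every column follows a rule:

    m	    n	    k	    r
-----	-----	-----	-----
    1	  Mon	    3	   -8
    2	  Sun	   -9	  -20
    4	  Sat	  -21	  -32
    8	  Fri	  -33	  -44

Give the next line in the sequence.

For the column m, ×2 each step: 1, 2, 4, 8 → 16.
Column n: runs backward through the weekdays Mon→Sun; Mon, Sun, Sat, Fri → Thu.
Column k: −12 each step, so 3, -9, -21, -33 → -45.
Column r — always 11 less than the column k: -8, -20, -32, -44 → -56.
So the next line is 16  Thu  -45  -56.

16  Thu  -45  -56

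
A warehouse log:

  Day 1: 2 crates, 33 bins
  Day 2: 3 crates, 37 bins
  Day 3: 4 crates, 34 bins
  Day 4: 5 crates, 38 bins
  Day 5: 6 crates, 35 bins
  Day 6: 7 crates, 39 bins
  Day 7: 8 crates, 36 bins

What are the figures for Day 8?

9 crates, 40 bins

Crates: +1 each step, so 2, 3, 4, 5, 6, 7, 8 → 9.
Bins — alternating steps +4, −3, +4, −3, …: 33, 37, 34, 38, 35, 39, 36 → 40.
So the next row is 9 crates, 40 bins.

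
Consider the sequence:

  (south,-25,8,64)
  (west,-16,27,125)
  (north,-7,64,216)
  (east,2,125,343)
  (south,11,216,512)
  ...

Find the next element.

(west,20,343,729)

Direction: south, west, north, east, south → west (repeats south → west → north → east).
For the second entry, +9 each step: -25, -16, -7, 2, 11 → 20.
For the third entry, perfect cubes: 2³, 3³, 4³, …: 8, 27, 64, 125, 216 → 343.
Fourth entry — perfect cubes: 4³, 5³, 6³, …: 64, 125, 216, 343, 512 → 729.
Putting it together: (west,20,343,729).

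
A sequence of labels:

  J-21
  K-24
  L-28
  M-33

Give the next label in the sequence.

N-39

Letter — letters move forward 1 place in the alphabet: J, K, L, M → N.
Second component: differences are 3, 4, 5, … (increasing by 1 each time), so 21, 24, 28, 33 → 39.
Putting it together: N-39.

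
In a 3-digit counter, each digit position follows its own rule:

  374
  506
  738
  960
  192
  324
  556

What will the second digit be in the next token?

8

For the first digit, +2 each step, mod 10: 3, 5, 7, 9, 1, 3, 5 → 7.
Second digit goes 7, 0, 3, 6, 9, 2, 5 → 8 (+3 each step, mod 10).
Third digit: 4, 6, 8, 0, 2, 4, 6 → 8 (+2 each step, mod 10).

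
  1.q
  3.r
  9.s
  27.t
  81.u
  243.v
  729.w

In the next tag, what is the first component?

2187

First component: ×3 each step; 1, 3, 9, 27, 81, 243, 729 → 2187.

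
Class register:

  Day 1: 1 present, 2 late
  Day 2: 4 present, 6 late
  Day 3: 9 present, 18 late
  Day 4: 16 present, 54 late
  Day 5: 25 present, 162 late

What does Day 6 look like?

36 present, 486 late

Present: perfect squares: 1², 2², 3², …, so 1, 4, 9, 16, 25 → 36.
Late goes 2, 6, 18, 54, 162 → 486 (×3 each step).
Putting it together: 36 present, 486 late.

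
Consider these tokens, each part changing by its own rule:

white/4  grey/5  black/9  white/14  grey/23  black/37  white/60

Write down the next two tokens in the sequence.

grey/97, black/157

Shade goes white, grey, black, white, grey, black, white → grey → black (repeats white → grey → black).
Second component: 4, 5, 9, 14, 23, 37, 60 → 97 → 157 (each term is the sum of the two before it).
Putting the parts together: grey/97 and then black/157.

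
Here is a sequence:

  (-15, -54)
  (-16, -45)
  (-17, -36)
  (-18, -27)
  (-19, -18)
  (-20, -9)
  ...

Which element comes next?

For the first slot, −1 each step: -15, -16, -17, -18, -19, -20 → -21.
Second slot: -54, -45, -36, -27, -18, -9 → 0 (+9 each step).
Putting it together: (-21, 0).

(-21, 0)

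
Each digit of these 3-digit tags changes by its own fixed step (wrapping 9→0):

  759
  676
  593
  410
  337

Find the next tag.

First digit: 7, 6, 5, 4, 3 → 2 (−1 each step, mod 10).
Second digit: +2 each step, mod 10; 5, 7, 9, 1, 3 → 5.
Third digit: 9, 6, 3, 0, 7 → 4 (−3 each step, mod 10).
Putting it together: 254.

254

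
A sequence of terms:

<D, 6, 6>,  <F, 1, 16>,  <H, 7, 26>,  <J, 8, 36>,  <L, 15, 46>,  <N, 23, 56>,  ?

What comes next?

<P, 38, 66>

Letter: letters move forward 2 places in the alphabet, so D, F, H, J, L, N → P.
Second value: each term is the sum of the two before it, so 6, 1, 7, 8, 15, 23 → 38.
For the third value, +10 each step: 6, 16, 26, 36, 46, 56 → 66.
Putting it together: <P, 38, 66>.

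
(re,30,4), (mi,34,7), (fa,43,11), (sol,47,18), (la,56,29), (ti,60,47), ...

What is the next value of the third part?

Third part: 4, 7, 11, 18, 29, 47 → 76 (each term is the sum of the two before it).

76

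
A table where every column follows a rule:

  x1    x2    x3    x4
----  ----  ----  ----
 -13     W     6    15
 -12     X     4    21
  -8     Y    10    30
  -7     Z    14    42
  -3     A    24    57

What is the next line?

Column x1: -13, -12, -8, -7, -3 → -2 (alternating steps +1, +4, +1, +4, …).
Column x2: letters move forward 1 place in the alphabet, wrapping Z→A; W, X, Y, Z, A → B.
Column x3: 6, 4, 10, 14, 24 → 38 (each term is the sum of the two before it).
Column x4: differences are 6, 9, 12, … (increasing by 3 each time), so 15, 21, 30, 42, 57 → 75.
Combining the parts gives -2  B  38  75.

-2  B  38  75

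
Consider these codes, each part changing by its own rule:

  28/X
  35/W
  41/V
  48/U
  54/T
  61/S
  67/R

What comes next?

74/Q

First component — alternating steps +7, +6, +7, +6, …: 28, 35, 41, 48, 54, 61, 67 → 74.
Letter: letters move back 1 place in the alphabet; X, W, V, U, T, S, R → Q.
Combining the parts gives 74/Q.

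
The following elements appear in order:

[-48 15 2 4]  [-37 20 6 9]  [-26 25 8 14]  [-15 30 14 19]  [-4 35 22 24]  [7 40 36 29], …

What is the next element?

[18 45 58 34]

First component goes -48, -37, -26, -15, -4, 7 → 18 (+11 each step).
For the second component, +5 each step: 15, 20, 25, 30, 35, 40 → 45.
Third component: 2, 6, 8, 14, 22, 36 → 58 (each term is the sum of the two before it).
Fourth component: always 11 less than the second component; 4, 9, 14, 19, 24, 29 → 34.
So the next element is [18 45 58 34].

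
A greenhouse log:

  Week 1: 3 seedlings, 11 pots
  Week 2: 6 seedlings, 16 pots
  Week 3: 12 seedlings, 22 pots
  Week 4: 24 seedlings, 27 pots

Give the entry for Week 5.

48 seedlings, 33 pots

For the seedlings, ×2 each step: 3, 6, 12, 24 → 48.
For the pots, alternating steps +5, +6, +5, +6, …: 11, 16, 22, 27 → 33.
So the next row is 48 seedlings, 33 pots.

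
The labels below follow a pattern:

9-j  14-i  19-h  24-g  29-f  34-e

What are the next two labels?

For the first component, +5 each step: 9, 14, 19, 24, 29, 34 → 39 → 44.
Letter goes j, i, h, g, f, e → d → c (letters move back 1 place in the alphabet).
So the next two labels are 39-d and 44-c.

39-d then 44-c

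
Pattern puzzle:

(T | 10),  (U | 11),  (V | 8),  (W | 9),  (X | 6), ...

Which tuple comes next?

Letter: letters move forward 1 place in the alphabet, so T, U, V, W, X → Y.
Second slot: alternating steps +1, −3, +1, −3, …, so 10, 11, 8, 9, 6 → 7.
Putting it together: (Y | 7).

(Y | 7)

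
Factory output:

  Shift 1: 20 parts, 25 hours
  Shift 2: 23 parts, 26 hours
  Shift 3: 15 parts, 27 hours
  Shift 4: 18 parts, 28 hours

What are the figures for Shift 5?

10 parts, 29 hours

Parts: 20, 23, 15, 18 → 10 (alternating steps +3, −8, +3, −8, …).
Hours: 25, 26, 27, 28 → 29 (+1 each step).
So the next line is 10 parts, 29 hours.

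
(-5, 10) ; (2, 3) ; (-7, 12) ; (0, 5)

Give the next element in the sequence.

(-9, 14)

For the first component, alternating steps +7, −9, +7, −9, …: -5, 2, -7, 0 → -9.
Second component: together with the first component always sums to 5, so 10, 3, 12, 5 → 14.
Putting it together: (-9, 14).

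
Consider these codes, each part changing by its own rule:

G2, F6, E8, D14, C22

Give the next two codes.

B36, A58

For the letter, letters move back 1 place in the alphabet: G, F, E, D, C → B → A.
For the second component, each term is the sum of the two before it: 2, 6, 8, 14, 22 → 36 → 58.
So the next two codes are B36 and A58.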